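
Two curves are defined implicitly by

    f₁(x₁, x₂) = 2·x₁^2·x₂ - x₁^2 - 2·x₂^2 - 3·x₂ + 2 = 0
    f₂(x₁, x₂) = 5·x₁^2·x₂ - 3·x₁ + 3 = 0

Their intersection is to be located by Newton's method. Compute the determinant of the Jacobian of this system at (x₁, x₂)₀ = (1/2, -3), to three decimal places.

162.250

J = [[4·x₁·x₂ - 2·x₁, 2·x₁^2 - 4·x₂ - 3], [10·x₁·x₂ - 3, 5·x₁^2]].
At the point, J = [[-7.000, 9.500], [-18.000, 1.250]].
det J = 162.250.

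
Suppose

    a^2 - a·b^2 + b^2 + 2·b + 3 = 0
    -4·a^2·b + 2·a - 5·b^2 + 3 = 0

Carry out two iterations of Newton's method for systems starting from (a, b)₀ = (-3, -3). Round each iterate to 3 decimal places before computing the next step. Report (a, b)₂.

At (-3, -3): F = (42.000, 60.000).
Jacobian J = [[2·a - b^2, -2·a·b + 2·b + 2], [-8·a·b + 2, -4·a^2 - 10·b]].
At the point, J = [[-15.000, -22.000], [-70.000, -6.000]] (det J = -1450.000).
Solving J·Δ = −F gives Δ = (0.737, 1.407).
Then the next iterate is (a, b)₁ = (-2.263, -1.593).
Round to (-2.263, -1.593) and repeat: F = (13.21552, 18.41784), J = [[-7.06365, -8.39592], [-26.83967, -4.55468]].
Δ = (0.489, 1.163), so (a, b)₂ = (-1.774, -0.430).

(-1.774, -0.430)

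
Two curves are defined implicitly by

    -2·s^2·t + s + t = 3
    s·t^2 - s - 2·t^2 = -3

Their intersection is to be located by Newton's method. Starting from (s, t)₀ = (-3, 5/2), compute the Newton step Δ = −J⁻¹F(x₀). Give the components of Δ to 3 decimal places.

(1.142, -0.770)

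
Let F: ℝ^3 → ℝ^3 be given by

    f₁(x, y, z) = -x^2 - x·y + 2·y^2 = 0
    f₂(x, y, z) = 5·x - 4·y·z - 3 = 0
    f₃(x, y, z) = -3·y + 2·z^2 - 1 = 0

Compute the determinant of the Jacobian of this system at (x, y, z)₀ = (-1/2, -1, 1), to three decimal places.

62.000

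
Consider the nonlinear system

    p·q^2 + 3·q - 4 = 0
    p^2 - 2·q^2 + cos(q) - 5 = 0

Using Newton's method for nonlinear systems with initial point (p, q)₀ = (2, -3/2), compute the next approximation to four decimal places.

(3.5959, -1.6364)

At (2, -3/2): F = (-4.0000, -5.429263).
Jacobian J = [[q^2, 2·p·q + 3], [2·p, -4·q - sin(q)]].
At the point, J = [[2.2500, -3.0000], [4.0000, 6.997495]] (det J = 27.744364).
Solving J·Δ = −F gives Δ = (1.5959, -0.1364).
Then the next iterate is (p, q)₁ = (3.5959, -1.6364).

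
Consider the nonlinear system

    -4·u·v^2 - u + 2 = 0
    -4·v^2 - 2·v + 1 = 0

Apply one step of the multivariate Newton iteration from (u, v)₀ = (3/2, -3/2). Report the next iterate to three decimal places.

(1.100, -1.000)

At (3/2, -3/2): F = (-13.000, -5.000).
Jacobian J = [[-4·v^2 - 1, -8·u·v], [0, -8·v - 2]].
At the point, J = [[-10.000, 18.000], [0.000, 10.000]] (det J = -100.000).
Solving J·Δ = −F gives Δ = (-0.400, 0.500).
Then the next iterate is (u, v)₁ = (1.100, -1.000).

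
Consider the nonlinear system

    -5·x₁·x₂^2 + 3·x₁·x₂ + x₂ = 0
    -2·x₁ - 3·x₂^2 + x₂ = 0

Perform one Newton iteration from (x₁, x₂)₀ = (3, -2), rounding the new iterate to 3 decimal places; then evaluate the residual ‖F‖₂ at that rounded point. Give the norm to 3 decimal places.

10.554

At (3, -2): F = (-80.000, -20.000).
Jacobian J = [[-5·x₂^2 + 3·x₂, -10·x₁·x₂ + 3·x₁ + 1], [-2, -6·x₂ + 1]].
At the point, J = [[-26.000, 70.000], [-2.000, 13.000]] (det J = -198.000).
Solving J·Δ = −F gives Δ = (1.818, 1.818).
Then the next iterate is (x₁, x₂)₁ = (4.818, -0.182).
Re-evaluating at (4.818, -0.182): F = (-3.61059, -9.91737), so ‖F‖₂ = 10.554.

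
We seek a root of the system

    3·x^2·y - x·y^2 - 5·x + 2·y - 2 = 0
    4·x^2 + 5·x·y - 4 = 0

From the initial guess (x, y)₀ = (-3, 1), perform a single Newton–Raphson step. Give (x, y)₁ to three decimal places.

(-1.761, 0.564)

At (-3, 1): F = (45.000, 17.000).
Jacobian J = [[6·x·y - y^2 - 5, 3·x^2 - 2·x·y + 2], [8·x + 5·y, 5·x]].
At the point, J = [[-24.000, 35.000], [-19.000, -15.000]] (det J = 1025.000).
Solving J·Δ = −F gives Δ = (1.239, -0.436).
Then the next iterate is (x, y)₁ = (-1.761, 0.564).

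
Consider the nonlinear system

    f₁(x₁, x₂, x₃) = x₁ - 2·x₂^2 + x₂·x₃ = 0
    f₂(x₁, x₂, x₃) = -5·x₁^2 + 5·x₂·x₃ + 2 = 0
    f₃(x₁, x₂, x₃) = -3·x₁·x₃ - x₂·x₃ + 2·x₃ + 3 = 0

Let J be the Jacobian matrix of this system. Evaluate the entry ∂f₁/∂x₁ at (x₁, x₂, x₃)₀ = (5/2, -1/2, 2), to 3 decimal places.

1.000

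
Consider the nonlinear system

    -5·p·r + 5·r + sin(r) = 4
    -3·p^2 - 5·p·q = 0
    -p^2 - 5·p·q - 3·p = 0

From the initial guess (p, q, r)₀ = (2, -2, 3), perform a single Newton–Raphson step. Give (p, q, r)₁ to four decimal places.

(1.6000, -1.1200, 0.8533)

At (2, -2, 3): F = (-18.858880, 8.0000, 10.0000).
Jacobian J = [[-5·r, 0, -5·p + cos(r) + 5], [-6·p - 5·q, -5·p, 0], [-2·p - 5·q - 3, -5·p, 0]].
At the point, J = [[-15.0000, 0.0000, -5.989992], [-2.0000, -10.0000, 0.0000], [3.0000, -10.0000, 0.0000]] (det J = -299.499625).
Solving J·Δ = −F gives Δ = (-0.4000, 0.8800, -2.1467).
Then the next iterate is (p, q, r)₁ = (1.6000, -1.1200, 0.8533).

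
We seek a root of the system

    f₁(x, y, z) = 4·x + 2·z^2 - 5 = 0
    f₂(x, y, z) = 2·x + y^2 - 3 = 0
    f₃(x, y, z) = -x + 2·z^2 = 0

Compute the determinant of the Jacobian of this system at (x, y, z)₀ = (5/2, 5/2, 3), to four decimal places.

300.0000

J = [[4, 0, 4·z], [2, 2·y, 0], [-1, 0, 4·z]].
At the point, J = [[4.0000, 0.0000, 12.0000], [2.0000, 5.0000, 0.0000], [-1.0000, 0.0000, 12.0000]].
det J = 300.0000.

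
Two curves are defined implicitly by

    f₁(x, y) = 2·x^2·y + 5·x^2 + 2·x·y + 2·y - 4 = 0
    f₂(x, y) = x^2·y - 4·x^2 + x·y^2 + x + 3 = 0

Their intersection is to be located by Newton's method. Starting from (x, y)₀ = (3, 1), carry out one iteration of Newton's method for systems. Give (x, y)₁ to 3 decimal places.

At (3, 1): F = (67.000, -18.000).
Jacobian J = [[4·x·y + 10·x + 2·y, 2·x^2 + 2·x + 2], [2·x·y - 8·x + y^2 + 1, x^2 + 2·x·y]].
At the point, J = [[44.000, 26.000], [-16.000, 15.000]] (det J = 1076.000).
Solving J·Δ = −F gives Δ = (-1.369, -0.260).
Then the next iterate is (x, y)₁ = (1.631, 0.740).

(1.631, 0.740)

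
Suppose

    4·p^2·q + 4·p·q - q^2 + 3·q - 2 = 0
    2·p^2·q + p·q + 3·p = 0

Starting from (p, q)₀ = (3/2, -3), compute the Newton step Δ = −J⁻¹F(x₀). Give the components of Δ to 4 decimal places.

At (3/2, -3): F = (-65.0000, -13.5000).
Jacobian J = [[8·p·q + 4·q, 4·p^2 + 4·p - 2·q + 3], [4·p·q + q + 3, 2·p^2 + p]].
At the point, J = [[-48.0000, 24.0000], [-18.0000, 6.0000]] (det J = 144.0000).
Solving J·Δ = −F gives Δ = (0.4583, 3.6250).

(0.4583, 3.6250)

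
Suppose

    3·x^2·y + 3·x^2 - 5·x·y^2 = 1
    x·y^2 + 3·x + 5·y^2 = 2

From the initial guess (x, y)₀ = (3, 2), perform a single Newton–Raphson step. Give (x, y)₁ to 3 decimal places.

At (3, 2): F = (20.000, 39.000).
Jacobian J = [[6·x·y + 6·x - 5·y^2, 3·x^2 - 10·x·y], [y^2 + 3, 2·x·y + 10·y]].
At the point, J = [[34.000, -33.000], [7.000, 32.000]] (det J = 1319.000).
Solving J·Δ = −F gives Δ = (-1.461, -0.899).
Then the next iterate is (x, y)₁ = (1.539, 1.101).

(1.539, 1.101)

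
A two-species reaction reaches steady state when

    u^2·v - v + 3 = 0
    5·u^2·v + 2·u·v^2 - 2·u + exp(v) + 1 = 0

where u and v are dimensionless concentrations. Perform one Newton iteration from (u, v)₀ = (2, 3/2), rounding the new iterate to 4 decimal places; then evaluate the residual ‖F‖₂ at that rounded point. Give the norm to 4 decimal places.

11.8430

At (2, 3/2): F = (7.5000, 40.481689).
Jacobian J = [[2·u·v, u^2 - 1], [10·u·v + 2·v^2 - 2, 5·u^2 + 4·u·v + exp(v)]].
At the point, J = [[6.0000, 3.0000], [32.5000, 36.481689]] (det J = 121.390134).
Solving J·Δ = −F gives Δ = (-1.2535, 0.0071).
Then the next iterate is (u, v)₁ = (0.7465, 1.5071).
Re-evaluating at (0.7465, 1.5071): F = (2.332750, 11.610998), so ‖F‖₂ = 11.8430.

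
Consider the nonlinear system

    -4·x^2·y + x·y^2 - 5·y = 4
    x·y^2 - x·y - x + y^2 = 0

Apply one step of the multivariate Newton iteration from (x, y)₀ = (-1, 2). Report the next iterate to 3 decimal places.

(-1.394, -0.606)

At (-1, 2): F = (-26.000, 3.000).
Jacobian J = [[-8·x·y + y^2, -4·x^2 + 2·x·y - 5], [y^2 - y - 1, 2·x·y - x + 2·y]].
At the point, J = [[20.000, -13.000], [1.000, 1.000]] (det J = 33.000).
Solving J·Δ = −F gives Δ = (-0.394, -2.606).
Then the next iterate is (x, y)₁ = (-1.394, -0.606).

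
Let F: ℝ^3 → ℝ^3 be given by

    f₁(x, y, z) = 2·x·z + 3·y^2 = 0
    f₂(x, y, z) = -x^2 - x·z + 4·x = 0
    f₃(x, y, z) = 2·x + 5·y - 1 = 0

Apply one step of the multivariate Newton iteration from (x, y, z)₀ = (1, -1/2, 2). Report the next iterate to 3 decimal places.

(-0.125, 0.250, 3.000)

At (1, -1/2, 2): F = (4.750, 1.000, -1.500).
Jacobian J = [[2·z, 6·y, 2·x], [-2·x - z + 4, 0, -x], [2, 5, 0]].
At the point, J = [[4.000, -3.000, 2.000], [0.000, 0.000, -1.000], [2.000, 5.000, 0.000]] (det J = 26.000).
Solving J·Δ = −F gives Δ = (-1.125, 0.750, 1.000).
Then the next iterate is (x, y, z)₁ = (-0.125, 0.250, 3.000).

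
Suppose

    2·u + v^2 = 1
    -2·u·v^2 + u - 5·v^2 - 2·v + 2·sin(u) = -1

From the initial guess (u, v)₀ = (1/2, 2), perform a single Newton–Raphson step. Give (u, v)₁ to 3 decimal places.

(0.441, 1.030)

At (1/2, 2): F = (4.000, -25.54115).
Jacobian J = [[2, 2·v], [-2·v^2 + 2·cos(u) + 1, -4·u·v - 10·v - 2]].
At the point, J = [[2.000, 4.000], [-5.24483, -26.000]] (det J = -31.02066).
Solving J·Δ = −F gives Δ = (-0.059, -0.970).
Then the next iterate is (u, v)₁ = (0.441, 1.030).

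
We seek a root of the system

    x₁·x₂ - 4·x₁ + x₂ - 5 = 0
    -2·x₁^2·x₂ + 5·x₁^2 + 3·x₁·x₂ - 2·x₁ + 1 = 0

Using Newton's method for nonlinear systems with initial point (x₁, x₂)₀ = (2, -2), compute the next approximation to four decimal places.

(1.6528, 3.6389)

At (2, -2): F = (-19.0000, 21.0000).
Jacobian J = [[x₂ - 4, x₁ + 1], [-4·x₁·x₂ + 10·x₁ + 3·x₂ - 2, -2·x₁^2 + 3·x₁]].
At the point, J = [[-6.0000, 3.0000], [28.0000, -2.0000]] (det J = -72.0000).
Solving J·Δ = −F gives Δ = (-0.3472, 5.6389).
Then the next iterate is (x₁, x₂)₁ = (1.6528, 3.6389).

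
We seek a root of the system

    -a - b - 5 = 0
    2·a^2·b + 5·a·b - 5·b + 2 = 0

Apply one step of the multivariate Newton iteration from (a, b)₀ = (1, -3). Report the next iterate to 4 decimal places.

At (1, -3): F = (-3.0000, -4.0000).
Jacobian J = [[-1, -1], [4·a·b + 5·b, 2·a^2 + 5·a - 5]].
At the point, J = [[-1.0000, -1.0000], [-27.0000, 2.0000]] (det J = -29.0000).
Solving J·Δ = −F gives Δ = (-0.3448, -2.6552).
Then the next iterate is (a, b)₁ = (0.6552, -5.6552).

(0.6552, -5.6552)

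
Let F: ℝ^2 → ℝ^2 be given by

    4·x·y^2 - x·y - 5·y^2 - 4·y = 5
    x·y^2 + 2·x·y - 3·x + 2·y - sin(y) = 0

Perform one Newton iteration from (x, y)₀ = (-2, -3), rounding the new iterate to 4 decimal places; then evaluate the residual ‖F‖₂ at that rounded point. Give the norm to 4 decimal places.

27.6094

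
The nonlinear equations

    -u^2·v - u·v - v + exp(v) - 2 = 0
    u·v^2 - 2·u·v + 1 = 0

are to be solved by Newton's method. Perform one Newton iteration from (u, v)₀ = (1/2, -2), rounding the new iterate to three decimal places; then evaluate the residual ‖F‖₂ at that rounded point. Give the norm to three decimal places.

At (1/2, -2): F = (1.63534, 5.000).
Jacobian J = [[-2·u·v - v, -u^2 - u + exp(v) - 1], [v^2 - 2·v, 2·u·v - 2·u]].
At the point, J = [[4.000, -1.61466], [8.000, -3.000]] (det J = 0.91732).
Solving J·Δ = −F gives Δ = (-3.453, -7.541).
Then the next iterate is (u, v)₁ = (-2.953, -9.541).
Re-evaluating at (-2.953, -9.541): F = (62.56601, -324.16275), so ‖F‖₂ = 330.145.

330.145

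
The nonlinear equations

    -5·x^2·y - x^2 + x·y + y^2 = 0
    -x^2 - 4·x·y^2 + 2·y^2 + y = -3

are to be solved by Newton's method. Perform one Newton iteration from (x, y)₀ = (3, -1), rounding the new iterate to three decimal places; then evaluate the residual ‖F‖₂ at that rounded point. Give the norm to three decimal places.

29.400

At (3, -1): F = (34.000, -17.000).
Jacobian J = [[-10·x·y - 2·x + y, -5·x^2 + x + 2·y], [-2·x - 4·y^2, -8·x·y + 4·y + 1]].
At the point, J = [[23.000, -44.000], [-10.000, 21.000]] (det J = 43.000).
Solving J·Δ = −F gives Δ = (0.791, 1.186).
Then the next iterate is (x, y)₁ = (3.791, 0.186).
Re-evaluating at (3.791, 0.186): F = (-26.99762, -11.64110), so ‖F‖₂ = 29.400.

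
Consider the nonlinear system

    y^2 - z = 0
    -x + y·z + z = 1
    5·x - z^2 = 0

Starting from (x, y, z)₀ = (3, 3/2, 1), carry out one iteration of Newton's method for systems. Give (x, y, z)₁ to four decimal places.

At (3, 3/2, 1): F = (1.2500, -1.5000, 14.0000).
Jacobian J = [[0, 2·y, -1], [-1, z, y + 1], [5, 0, -2·z]].
At the point, J = [[0.0000, 3.0000, -1.0000], [-1.0000, 1.0000, 2.5000], [5.0000, 0.0000, -2.0000]] (det J = 36.5000).
Solving J·Δ = −F gives Δ = (-2.9452, -0.5377, -0.3630).
Then the next iterate is (x, y, z)₁ = (0.0548, 0.9623, 0.6370).

(0.0548, 0.9623, 0.6370)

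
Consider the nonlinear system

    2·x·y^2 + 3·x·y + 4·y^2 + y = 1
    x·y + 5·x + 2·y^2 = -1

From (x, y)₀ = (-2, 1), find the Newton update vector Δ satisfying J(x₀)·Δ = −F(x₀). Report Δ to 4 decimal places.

(1.4250, 0.2250)

At (-2, 1): F = (-6.0000, -9.0000).
Jacobian J = [[2·y^2 + 3·y, 4·x·y + 3·x + 8·y + 1], [y + 5, x + 4·y]].
At the point, J = [[5.0000, -5.0000], [6.0000, 2.0000]] (det J = 40.0000).
Solving J·Δ = −F gives Δ = (1.4250, 0.2250).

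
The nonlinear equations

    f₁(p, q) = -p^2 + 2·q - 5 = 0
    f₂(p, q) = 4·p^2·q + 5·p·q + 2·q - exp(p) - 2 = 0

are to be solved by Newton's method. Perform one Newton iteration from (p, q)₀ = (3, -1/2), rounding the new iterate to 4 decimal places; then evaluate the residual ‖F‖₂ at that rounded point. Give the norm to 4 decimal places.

10.9651

At (3, -1/2): F = (-15.0000, -48.585537).
Jacobian J = [[-2·p, 2], [8·p·q + 5·q - exp(p), 4·p^2 + 5·p + 2]].
At the point, J = [[-6.0000, 2.0000], [-34.585537, 53.0000]] (det J = -248.828926).
Solving J·Δ = −F gives Δ = (-2.8045, -0.9134).
Then the next iterate is (p, q)₁ = (0.1955, -1.4134).
Re-evaluating at (0.1955, -1.4134): F = (-7.865020, -7.640399), so ‖F‖₂ = 10.9651.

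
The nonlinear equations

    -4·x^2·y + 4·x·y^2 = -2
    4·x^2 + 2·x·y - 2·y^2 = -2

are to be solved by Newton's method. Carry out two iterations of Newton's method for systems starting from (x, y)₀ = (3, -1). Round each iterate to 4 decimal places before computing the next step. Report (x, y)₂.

(0.7395, -0.6578)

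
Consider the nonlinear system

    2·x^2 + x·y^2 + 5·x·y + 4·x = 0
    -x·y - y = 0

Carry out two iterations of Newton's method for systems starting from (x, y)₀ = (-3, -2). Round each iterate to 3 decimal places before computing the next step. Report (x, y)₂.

At (-3, -2): F = (24.000, -4.000).
Jacobian J = [[4·x + y^2 + 5·y + 4, 2·x·y + 5·x], [-y, -x - 1]].
At the point, J = [[-14.000, -3.000], [2.000, 2.000]] (det J = -22.000).
Solving J·Δ = −F gives Δ = (1.636, 0.364).
Then the next iterate is (x, y)₁ = (-1.364, -1.636).
Round to (-1.364, -1.636) and repeat: F = (5.77177, -0.59550), J = [[-6.95950, -2.35699], [1.636, 0.364]].
Δ = (-0.527, 4.005), so (x, y)₂ = (-1.891, 2.369).

(-1.891, 2.369)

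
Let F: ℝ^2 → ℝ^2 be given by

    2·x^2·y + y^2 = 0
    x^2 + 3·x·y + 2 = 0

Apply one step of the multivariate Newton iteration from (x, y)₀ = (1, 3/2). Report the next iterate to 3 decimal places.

At (1, 3/2): F = (5.250, 7.500).
Jacobian J = [[4·x·y, 2·x^2 + 2·y], [2·x + 3·y, 3·x]].
At the point, J = [[6.000, 5.000], [6.500, 3.000]] (det J = -14.500).
Solving J·Δ = −F gives Δ = (-1.500, 0.750).
Then the next iterate is (x, y)₁ = (-0.500, 2.250).

(-0.500, 2.250)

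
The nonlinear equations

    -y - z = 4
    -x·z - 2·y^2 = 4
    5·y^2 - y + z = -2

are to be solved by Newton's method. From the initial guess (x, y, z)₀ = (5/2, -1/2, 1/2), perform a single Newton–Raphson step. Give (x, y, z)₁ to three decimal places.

(11.321, -0.464, -3.536)

At (5/2, -1/2, 1/2): F = (-4.000, -5.750, 4.250).
Jacobian J = [[0, -1, -1], [-z, -4·y, -x], [0, 10·y - 1, 1]].
At the point, J = [[0.000, -1.000, -1.000], [-0.500, 2.000, -2.500], [0.000, -6.000, 1.000]] (det J = -3.500).
Solving J·Δ = −F gives Δ = (8.821, 0.036, -4.036).
Then the next iterate is (x, y, z)₁ = (11.321, -0.464, -3.536).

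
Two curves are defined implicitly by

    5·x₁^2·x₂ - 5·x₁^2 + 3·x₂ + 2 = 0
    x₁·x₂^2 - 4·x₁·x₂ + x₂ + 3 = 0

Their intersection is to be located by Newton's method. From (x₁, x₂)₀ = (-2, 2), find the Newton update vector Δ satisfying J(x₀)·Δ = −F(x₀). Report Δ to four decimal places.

At (-2, 2): F = (28.0000, 13.0000).
Jacobian J = [[10·x₁·x₂ - 10·x₁, 5·x₁^2 + 3], [x₂^2 - 4·x₂, 2·x₁·x₂ - 4·x₁ + 1]].
At the point, J = [[-20.0000, 23.0000], [-4.0000, 1.0000]] (det J = 72.0000).
Solving J·Δ = −F gives Δ = (3.7639, 2.0556).

(3.7639, 2.0556)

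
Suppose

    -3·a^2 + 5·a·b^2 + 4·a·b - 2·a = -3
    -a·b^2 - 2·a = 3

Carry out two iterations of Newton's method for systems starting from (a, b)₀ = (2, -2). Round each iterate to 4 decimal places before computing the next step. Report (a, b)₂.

(-0.6120, -0.6169)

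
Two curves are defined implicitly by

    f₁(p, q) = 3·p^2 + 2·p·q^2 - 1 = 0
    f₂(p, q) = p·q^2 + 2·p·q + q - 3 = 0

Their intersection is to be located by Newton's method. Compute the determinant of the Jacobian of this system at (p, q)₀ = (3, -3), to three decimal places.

-288.000

J = [[6·p + 2·q^2, 4·p·q], [q^2 + 2·q, 2·p·q + 2·p + 1]].
At the point, J = [[36.000, -36.000], [3.000, -11.000]].
det J = -288.000.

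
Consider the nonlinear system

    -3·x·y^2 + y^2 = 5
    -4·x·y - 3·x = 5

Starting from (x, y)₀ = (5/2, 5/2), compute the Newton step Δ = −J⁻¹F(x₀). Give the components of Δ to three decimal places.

(-3.245, 0.468)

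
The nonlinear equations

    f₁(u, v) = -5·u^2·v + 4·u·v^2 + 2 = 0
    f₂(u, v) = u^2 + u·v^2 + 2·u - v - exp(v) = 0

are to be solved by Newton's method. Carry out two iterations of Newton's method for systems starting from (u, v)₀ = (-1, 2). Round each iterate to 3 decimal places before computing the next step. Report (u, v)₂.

(-1.680, -0.225)

At (-1, 2): F = (-24.000, -14.38906).
Jacobian J = [[-10·u·v + 4·v^2, -5·u^2 + 8·u·v], [2·u + v^2 + 2, 2·u·v - exp(v) - 1]].
At the point, J = [[36.000, -21.000], [4.000, -12.38906]] (det J = -362.00602).
Solving J·Δ = −F gives Δ = (-0.013, -1.166).
Then the next iterate is (u, v)₁ = (-1.013, 0.834).
Round to (-1.013, 0.834) and repeat: F = (-5.09752, -4.84094), J = [[11.23064, -11.88958], [0.66956, -4.99219]].
Δ = (-0.667, -1.059), so (u, v)₂ = (-1.680, -0.225).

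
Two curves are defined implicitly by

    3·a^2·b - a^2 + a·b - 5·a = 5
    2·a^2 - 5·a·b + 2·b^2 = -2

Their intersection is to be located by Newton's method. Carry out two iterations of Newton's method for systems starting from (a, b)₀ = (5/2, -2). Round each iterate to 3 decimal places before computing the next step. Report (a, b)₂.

(-0.326, -1.074)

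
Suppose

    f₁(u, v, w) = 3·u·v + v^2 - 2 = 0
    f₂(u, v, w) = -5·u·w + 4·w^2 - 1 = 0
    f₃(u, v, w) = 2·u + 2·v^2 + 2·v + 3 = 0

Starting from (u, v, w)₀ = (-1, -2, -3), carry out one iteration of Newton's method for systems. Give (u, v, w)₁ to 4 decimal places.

(-0.7400, -1.0800, -1.7421)

At (-1, -2, -3): F = (8.0000, 20.0000, 5.0000).
Jacobian J = [[3·v, 3·u + 2·v, 0], [-5·w, 0, -5·u + 8·w], [2, 4·v + 2, 0]].
At the point, J = [[-6.0000, -7.0000, 0.0000], [15.0000, 0.0000, -19.0000], [2.0000, -6.0000, 0.0000]] (det J = 950.0000).
Solving J·Δ = −F gives Δ = (0.2600, 0.9200, 1.2579).
Then the next iterate is (u, v, w)₁ = (-0.7400, -1.0800, -1.7421).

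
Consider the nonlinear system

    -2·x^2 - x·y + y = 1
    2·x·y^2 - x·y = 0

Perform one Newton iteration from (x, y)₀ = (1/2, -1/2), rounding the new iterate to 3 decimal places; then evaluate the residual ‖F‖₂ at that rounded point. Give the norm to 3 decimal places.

5.309

At (1/2, -1/2): F = (-1.750, 0.500).
Jacobian J = [[-4·x - y, -x + 1], [2·y^2 - y, 4·x·y - x]].
At the point, J = [[-1.500, 0.500], [1.000, -1.500]] (det J = 1.750).
Solving J·Δ = −F gives Δ = (-1.357, -0.571).
Then the next iterate is (x, y)₁ = (-0.857, -1.071).
Re-evaluating at (-0.857, -1.071): F = (-4.45775, -2.88388), so ‖F‖₂ = 5.309.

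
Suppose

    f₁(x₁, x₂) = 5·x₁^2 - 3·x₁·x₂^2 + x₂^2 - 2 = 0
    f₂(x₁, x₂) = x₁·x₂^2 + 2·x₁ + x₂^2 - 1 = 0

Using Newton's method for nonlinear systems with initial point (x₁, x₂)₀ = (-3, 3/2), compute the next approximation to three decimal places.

(-2.484, -0.051)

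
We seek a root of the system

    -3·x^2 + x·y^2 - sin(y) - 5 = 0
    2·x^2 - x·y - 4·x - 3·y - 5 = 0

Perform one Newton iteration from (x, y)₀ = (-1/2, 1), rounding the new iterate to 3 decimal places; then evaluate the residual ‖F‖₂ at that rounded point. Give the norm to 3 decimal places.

At (-1/2, 1): F = (-7.09147, -5.000).
Jacobian J = [[-6·x + y^2, 2·x·y - cos(y)], [4·x - y - 4, -x - 3]].
At the point, J = [[4.000, -1.54030], [-7.000, -2.500]] (det J = -20.78212).
Solving J·Δ = −F gives Δ = (0.482, -3.351).
Then the next iterate is (x, y)₁ = (-0.018, -2.351).
Re-evaluating at (-0.018, -2.351): F = (-4.38969, 2.08333), so ‖F‖₂ = 4.859.

4.859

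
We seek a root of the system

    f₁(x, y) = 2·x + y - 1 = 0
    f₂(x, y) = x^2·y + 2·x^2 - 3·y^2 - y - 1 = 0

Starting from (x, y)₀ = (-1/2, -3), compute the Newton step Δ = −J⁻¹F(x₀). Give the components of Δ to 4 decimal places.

At (-1/2, -3): F = (-5.0000, -25.2500).
Jacobian J = [[2, 1], [2·x·y + 4·x, x^2 - 6·y - 1]].
At the point, J = [[2.0000, 1.0000], [1.0000, 17.2500]] (det J = 33.5000).
Solving J·Δ = −F gives Δ = (1.8209, 1.3582).

(1.8209, 1.3582)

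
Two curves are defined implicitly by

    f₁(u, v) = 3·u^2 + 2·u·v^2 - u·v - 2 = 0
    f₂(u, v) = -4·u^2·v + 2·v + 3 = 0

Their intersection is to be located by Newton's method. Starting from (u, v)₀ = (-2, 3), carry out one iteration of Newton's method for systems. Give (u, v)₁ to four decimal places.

(-1.4300, 2.1686)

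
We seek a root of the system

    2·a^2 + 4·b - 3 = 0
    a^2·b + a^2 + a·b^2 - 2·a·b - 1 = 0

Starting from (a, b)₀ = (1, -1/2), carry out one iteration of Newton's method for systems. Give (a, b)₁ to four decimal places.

(1.1765, 0.0735)

At (1, -1/2): F = (-3.0000, 0.7500).
Jacobian J = [[4·a, 4], [2·a·b + 2·a + b^2 - 2·b, a^2 + 2·a·b - 2·a]].
At the point, J = [[4.0000, 4.0000], [2.2500, -2.0000]] (det J = -17.0000).
Solving J·Δ = −F gives Δ = (0.1765, 0.5735).
Then the next iterate is (a, b)₁ = (1.1765, 0.0735).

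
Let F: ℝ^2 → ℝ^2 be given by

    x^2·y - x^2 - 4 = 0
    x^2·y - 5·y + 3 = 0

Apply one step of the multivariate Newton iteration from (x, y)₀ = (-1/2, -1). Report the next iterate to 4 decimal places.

(1.4936, 1.0513)

At (-1/2, -1): F = (-4.5000, 7.7500).
Jacobian J = [[2·x·y - 2·x, x^2], [2·x·y, x^2 - 5]].
At the point, J = [[2.0000, 0.2500], [1.0000, -4.7500]] (det J = -9.7500).
Solving J·Δ = −F gives Δ = (1.9936, 2.0513).
Then the next iterate is (x, y)₁ = (1.4936, 1.0513).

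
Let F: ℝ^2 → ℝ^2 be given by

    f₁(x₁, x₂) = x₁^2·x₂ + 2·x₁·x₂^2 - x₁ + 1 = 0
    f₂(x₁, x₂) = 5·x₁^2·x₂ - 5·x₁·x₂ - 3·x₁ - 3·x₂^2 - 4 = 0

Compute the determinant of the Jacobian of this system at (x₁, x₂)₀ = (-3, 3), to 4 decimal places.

-2958.0000

J = [[2·x₁·x₂ + 2·x₂^2 - 1, x₁^2 + 4·x₁·x₂], [10·x₁·x₂ - 5·x₂ - 3, 5·x₁^2 - 5·x₁ - 6·x₂]].
At the point, J = [[-1.0000, -27.0000], [-108.0000, 42.0000]].
det J = -2958.0000.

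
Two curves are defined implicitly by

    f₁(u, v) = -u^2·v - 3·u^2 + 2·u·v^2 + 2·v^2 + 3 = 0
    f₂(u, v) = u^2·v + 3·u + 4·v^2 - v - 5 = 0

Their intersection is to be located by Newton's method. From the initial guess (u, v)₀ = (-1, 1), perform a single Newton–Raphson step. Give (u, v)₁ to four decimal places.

At (-1, 1): F = (-1.0000, -4.0000).
Jacobian J = [[-2·u·v - 6·u + 2·v^2, -u^2 + 4·u·v + 4·v], [2·u·v + 3, u^2 + 8·v - 1]].
At the point, J = [[10.0000, -1.0000], [1.0000, 8.0000]] (det J = 81.0000).
Solving J·Δ = −F gives Δ = (0.1481, 0.4815).
Then the next iterate is (u, v)₁ = (-0.8519, 1.4815).

(-0.8519, 1.4815)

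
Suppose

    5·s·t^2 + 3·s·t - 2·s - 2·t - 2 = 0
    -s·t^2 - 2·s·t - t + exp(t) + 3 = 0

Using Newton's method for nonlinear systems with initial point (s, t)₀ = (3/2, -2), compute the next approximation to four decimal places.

At (3/2, -2): F = (20.0000, 5.135335).
Jacobian J = [[5·t^2 + 3·t - 2, 10·s·t + 3·s - 2], [-t^2 - 2·t, -2·s·t - 2·s + exp(t) - 1]].
At the point, J = [[12.0000, -27.5000], [0.0000, 2.135335]] (det J = 25.624023).
Solving J·Δ = −F gives Δ = (-7.1780, -2.4049).
Then the next iterate is (s, t)₁ = (-5.6780, -4.4049).

(-5.6780, -4.4049)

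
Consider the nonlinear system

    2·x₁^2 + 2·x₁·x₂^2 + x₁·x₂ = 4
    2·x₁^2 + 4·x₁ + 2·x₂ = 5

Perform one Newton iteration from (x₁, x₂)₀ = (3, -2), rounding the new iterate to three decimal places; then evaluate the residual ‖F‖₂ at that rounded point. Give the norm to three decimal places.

8.383

At (3, -2): F = (32.000, 21.000).
Jacobian J = [[4·x₁ + 2·x₂^2 + x₂, 4·x₁·x₂ + x₁], [4·x₁ + 4, 2]].
At the point, J = [[18.000, -21.000], [16.000, 2.000]] (det J = 372.000).
Solving J·Δ = −F gives Δ = (-1.358, 0.360).
Then the next iterate is (x₁, x₂)₁ = (1.642, -1.640).
Re-evaluating at (1.642, -1.640): F = (7.53209, 3.68033), so ‖F‖₂ = 8.383.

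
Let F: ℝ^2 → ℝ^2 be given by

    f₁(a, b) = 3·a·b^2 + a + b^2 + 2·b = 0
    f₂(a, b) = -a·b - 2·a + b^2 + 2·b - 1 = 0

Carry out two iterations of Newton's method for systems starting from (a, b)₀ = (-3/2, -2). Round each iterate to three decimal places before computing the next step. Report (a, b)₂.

(1.364, -2.850)

At (-3/2, -2): F = (-19.500, -1.000).
Jacobian J = [[3·b^2 + 1, 6·a·b + 2·b + 2], [-b - 2, -a + 2·b + 2]].
At the point, J = [[13.000, 16.000], [0.000, -0.500]] (det J = -6.500).
Solving J·Δ = −F gives Δ = (3.962, -2.000).
Then the next iterate is (a, b)₁ = (2.462, -4.000).
Round to (2.462, -4.000) and repeat: F = (128.638, 11.924), J = [[49.000, -65.088], [2.000, -8.462]].
Δ = (-1.098, 1.150), so (a, b)₂ = (1.364, -2.850).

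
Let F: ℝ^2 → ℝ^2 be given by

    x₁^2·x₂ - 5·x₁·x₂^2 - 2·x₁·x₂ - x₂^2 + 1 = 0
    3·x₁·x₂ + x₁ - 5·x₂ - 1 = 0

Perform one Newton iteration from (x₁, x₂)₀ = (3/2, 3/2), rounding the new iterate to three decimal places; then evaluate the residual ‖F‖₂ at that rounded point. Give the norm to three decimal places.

At (3/2, 3/2): F = (-19.250, -0.250).
Jacobian J = [[2·x₁·x₂ - 5·x₂^2 - 2·x₂, x₁^2 - 10·x₁·x₂ - 2·x₁ - 2·x₂], [3·x₂ + 1, 3·x₁ - 5]].
At the point, J = [[-9.750, -26.250], [5.500, -0.500]] (det J = 149.250).
Solving J·Δ = −F gives Δ = (-0.021, -0.726).
Then the next iterate is (x₁, x₂)₁ = (1.479, 0.774).
Re-evaluating at (1.479, 0.774): F = (-4.62566, 0.04324), so ‖F‖₂ = 4.626.

4.626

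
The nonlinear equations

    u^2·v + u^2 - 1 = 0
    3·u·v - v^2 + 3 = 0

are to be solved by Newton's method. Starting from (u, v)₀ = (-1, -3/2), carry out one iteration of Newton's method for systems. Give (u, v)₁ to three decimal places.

(0.167, -1.167)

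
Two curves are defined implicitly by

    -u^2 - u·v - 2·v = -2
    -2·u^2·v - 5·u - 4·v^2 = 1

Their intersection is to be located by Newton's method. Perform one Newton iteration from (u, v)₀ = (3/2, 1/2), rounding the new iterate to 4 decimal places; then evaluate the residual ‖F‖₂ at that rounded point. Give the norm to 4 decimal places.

At (3/2, 1/2): F = (-2.0000, -11.7500).
Jacobian J = [[-2·u - v, -u - 2], [-4·u·v - 5, -2·u^2 - 8·v]].
At the point, J = [[-3.5000, -3.5000], [-8.0000, -8.5000]] (det J = 1.7500).
Solving J·Δ = −F gives Δ = (13.7857, -14.3571).
Then the next iterate is (u, v)₁ = (15.2857, -13.8571).
Re-evaluating at (15.2857, -13.8571): F = (7.877049, 5629.990184), so ‖F‖₂ = 5629.9957.

5629.9957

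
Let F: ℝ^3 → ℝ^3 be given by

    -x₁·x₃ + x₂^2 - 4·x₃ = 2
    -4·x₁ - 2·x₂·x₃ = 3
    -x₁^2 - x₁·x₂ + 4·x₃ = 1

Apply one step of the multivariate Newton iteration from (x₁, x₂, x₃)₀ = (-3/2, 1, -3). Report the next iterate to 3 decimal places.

(-0.957, 0.927, 0.193)

At (-3/2, 1, -3): F = (6.500, 9.000, -13.750).
Jacobian J = [[-x₃, 2·x₂, -x₁ - 4], [-4, -2·x₃, -2·x₂], [-2·x₁ - x₂, -x₁, 4]].
At the point, J = [[3.000, 2.000, -2.500], [-4.000, 6.000, -2.000], [2.000, 1.500, 4.000]] (det J = 150.000).
Solving J·Δ = −F gives Δ = (0.543, -0.073, 3.193).
Then the next iterate is (x₁, x₂, x₃)₁ = (-0.957, 0.927, 0.193).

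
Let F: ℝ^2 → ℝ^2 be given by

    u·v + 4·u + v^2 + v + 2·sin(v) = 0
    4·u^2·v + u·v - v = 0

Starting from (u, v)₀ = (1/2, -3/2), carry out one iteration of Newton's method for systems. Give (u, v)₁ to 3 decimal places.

(0.386, -1.706)

At (1/2, -3/2): F = (0.00501, -0.750).
Jacobian J = [[v + 4, u + 2·v + 2·cos(v) + 1], [8·u·v + v, 4·u^2 + u - 1]].
At the point, J = [[2.500, -1.35853], [-7.500, 0.500]] (det J = -8.93894).
Solving J·Δ = −F gives Δ = (-0.114, -0.206).
Then the next iterate is (u, v)₁ = (0.386, -1.706).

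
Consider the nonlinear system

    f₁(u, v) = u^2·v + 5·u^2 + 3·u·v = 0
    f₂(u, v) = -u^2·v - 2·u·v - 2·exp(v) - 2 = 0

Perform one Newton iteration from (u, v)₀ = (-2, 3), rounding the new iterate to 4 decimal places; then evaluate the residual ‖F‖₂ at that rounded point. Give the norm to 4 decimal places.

At (-2, 3): F = (14.0000, -42.171074).
Jacobian J = [[2·u·v + 10·u + 3·v, u^2 + 3·u], [-2·u·v - 2·v, -u^2 - 2·u - 2·exp(v)]].
At the point, J = [[-23.0000, -2.0000], [6.0000, -40.171074]] (det J = 935.934698).
Solving J·Δ = −F gives Δ = (0.6910, -0.9466).
Then the next iterate is (u, v)₁ = (-1.3090, 2.0534).
Re-evaluating at (-1.3090, 2.0534): F = (4.022165, -15.731375), so ‖F‖₂ = 16.2374.

16.2374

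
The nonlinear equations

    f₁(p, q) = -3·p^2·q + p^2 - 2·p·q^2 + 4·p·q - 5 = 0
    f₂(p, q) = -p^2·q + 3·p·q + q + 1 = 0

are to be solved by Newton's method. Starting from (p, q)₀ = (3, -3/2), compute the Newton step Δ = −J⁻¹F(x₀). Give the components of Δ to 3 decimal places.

(-1.611, 7.750)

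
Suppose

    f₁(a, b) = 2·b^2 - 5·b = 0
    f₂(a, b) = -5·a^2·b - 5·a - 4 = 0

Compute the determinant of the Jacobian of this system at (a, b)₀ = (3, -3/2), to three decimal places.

J = [[0, 4·b - 5], [-10·a·b - 5, -5·a^2]].
At the point, J = [[0.000, -11.000], [40.000, -45.000]].
det J = 440.000.

440.000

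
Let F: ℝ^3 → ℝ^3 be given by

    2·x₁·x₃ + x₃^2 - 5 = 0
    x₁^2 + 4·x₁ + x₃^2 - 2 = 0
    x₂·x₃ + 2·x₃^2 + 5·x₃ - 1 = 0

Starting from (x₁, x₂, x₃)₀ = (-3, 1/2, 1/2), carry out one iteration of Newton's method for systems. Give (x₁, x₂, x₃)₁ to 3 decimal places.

At (-3, 1/2, 1/2): F = (-7.750, -4.750, 2.250).
Jacobian J = [[2·x₃, 0, 2·x₁ + 2·x₃], [2·x₁ + 4, 0, 2·x₃], [0, x₃, x₂ + 4·x₃ + 5]].
At the point, J = [[1.000, 0.000, -5.000], [-2.000, 0.000, 1.000], [0.000, 0.500, 7.500]] (det J = 4.500).
Solving J·Δ = −F gives Δ = (-3.500, 29.250, -2.250).
Then the next iterate is (x₁, x₂, x₃)₁ = (-6.500, 29.750, -1.750).

(-6.500, 29.750, -1.750)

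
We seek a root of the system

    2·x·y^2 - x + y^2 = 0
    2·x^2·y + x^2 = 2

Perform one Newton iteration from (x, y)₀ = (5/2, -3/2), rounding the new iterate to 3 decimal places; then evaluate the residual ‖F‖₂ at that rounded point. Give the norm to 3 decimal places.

At (5/2, -3/2): F = (11.000, -14.500).
Jacobian J = [[2·y^2 - 1, 4·x·y + 2·y], [4·x·y + 2·x, 2·x^2]].
At the point, J = [[3.500, -18.000], [-10.000, 12.500]] (det J = -136.250).
Solving J·Δ = −F gives Δ = (-0.906, 0.435).
Then the next iterate is (x, y)₁ = (1.594, -1.065).
Re-evaluating at (1.594, -1.065): F = (3.15613, -4.87114), so ‖F‖₂ = 5.804.

5.804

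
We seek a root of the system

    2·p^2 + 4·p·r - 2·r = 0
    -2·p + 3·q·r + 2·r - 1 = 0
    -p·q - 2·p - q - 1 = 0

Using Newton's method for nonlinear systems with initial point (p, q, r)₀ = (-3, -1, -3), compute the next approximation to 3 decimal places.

(0.597, -0.701, -4.881)

At (-3, -1, -3): F = (60.000, 8.000, 3.000).
Jacobian J = [[4·p + 4·r, 0, 4·p - 2], [-2, 3·r, 3·q + 2], [-q - 2, -p - 1, 0]].
At the point, J = [[-24.000, 0.000, -14.000], [-2.000, -9.000, -1.000], [-1.000, 2.000, 0.000]] (det J = 134.000).
Solving J·Δ = −F gives Δ = (3.597, 0.299, -1.881).
Then the next iterate is (p, q, r)₁ = (0.597, -0.701, -4.881).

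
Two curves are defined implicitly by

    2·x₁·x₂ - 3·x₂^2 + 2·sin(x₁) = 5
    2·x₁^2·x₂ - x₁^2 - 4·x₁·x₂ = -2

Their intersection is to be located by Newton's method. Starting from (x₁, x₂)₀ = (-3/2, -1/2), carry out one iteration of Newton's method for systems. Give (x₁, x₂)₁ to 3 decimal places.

(-8.774, 5.566)

At (-3/2, -1/2): F = (-6.24499, -5.500).
Jacobian J = [[2·x₂ + 2·cos(x₁), 2·x₁ - 6·x₂], [4·x₁·x₂ - 2·x₁ - 4·x₂, 2·x₁^2 - 4·x₁]].
At the point, J = [[-0.85853, 0.000], [8.000, 10.500]] (det J = -9.01452).
Solving J·Δ = −F gives Δ = (-7.274, 6.066).
Then the next iterate is (x₁, x₂)₁ = (-8.774, 5.566).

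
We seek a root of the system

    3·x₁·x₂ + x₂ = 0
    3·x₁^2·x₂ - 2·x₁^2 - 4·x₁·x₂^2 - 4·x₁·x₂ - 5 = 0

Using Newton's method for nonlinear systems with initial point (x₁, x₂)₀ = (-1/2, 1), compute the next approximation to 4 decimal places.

At (-1/2, 1): F = (-0.5000, -0.7500).
Jacobian J = [[3·x₂, 3·x₁ + 1], [6·x₁·x₂ - 4·x₁ - 4·x₂^2 - 4·x₂, 3·x₁^2 - 8·x₁·x₂ - 4·x₁]].
At the point, J = [[3.0000, -0.5000], [-9.0000, 6.7500]] (det J = 15.7500).
Solving J·Δ = −F gives Δ = (0.2381, 0.4286).
Then the next iterate is (x₁, x₂)₁ = (-0.2619, 1.4286).

(-0.2619, 1.4286)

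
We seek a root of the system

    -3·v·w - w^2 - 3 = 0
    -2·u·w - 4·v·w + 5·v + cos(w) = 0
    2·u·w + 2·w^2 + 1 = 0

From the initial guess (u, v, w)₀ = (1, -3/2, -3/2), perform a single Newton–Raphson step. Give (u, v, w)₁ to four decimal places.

(0.4178, -0.6027, -0.4384)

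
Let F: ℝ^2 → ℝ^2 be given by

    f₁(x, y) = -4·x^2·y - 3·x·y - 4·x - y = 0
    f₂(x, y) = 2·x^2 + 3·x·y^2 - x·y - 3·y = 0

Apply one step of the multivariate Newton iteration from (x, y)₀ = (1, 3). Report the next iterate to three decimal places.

(0.129, 3.527)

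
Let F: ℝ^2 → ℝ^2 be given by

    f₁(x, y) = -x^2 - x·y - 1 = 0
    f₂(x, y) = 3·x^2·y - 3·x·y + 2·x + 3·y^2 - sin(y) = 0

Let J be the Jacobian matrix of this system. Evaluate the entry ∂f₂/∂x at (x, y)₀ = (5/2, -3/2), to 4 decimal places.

-16.0000

∂f₂/∂x = 6·x·y - 3·y + 2.
At (5/2, -3/2) this is -16.0000.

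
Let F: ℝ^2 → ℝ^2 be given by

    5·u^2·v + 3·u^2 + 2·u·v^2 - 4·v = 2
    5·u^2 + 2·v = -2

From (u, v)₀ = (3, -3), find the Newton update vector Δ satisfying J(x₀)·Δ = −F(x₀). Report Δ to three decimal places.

At (3, -3): F = (-44.000, 41.000).
Jacobian J = [[10·u·v + 6·u + 2·v^2, 5·u^2 + 4·u·v - 4], [10·u, 2]].
At the point, J = [[-54.000, 5.000], [30.000, 2.000]] (det J = -258.000).
Solving J·Δ = −F gives Δ = (-1.136, -3.465).

(-1.136, -3.465)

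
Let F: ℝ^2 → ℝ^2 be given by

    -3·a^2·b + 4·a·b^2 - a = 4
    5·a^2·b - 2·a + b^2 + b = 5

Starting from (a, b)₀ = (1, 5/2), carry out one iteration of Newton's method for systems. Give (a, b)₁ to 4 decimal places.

At (1, 5/2): F = (12.5000, 14.2500).
Jacobian J = [[-6·a·b + 4·b^2 - 1, -3·a^2 + 8·a·b], [10·a·b - 2, 5·a^2 + 2·b + 1]].
At the point, J = [[9.0000, 17.0000], [23.0000, 11.0000]] (det J = -292.0000).
Solving J·Δ = −F gives Δ = (-0.3587, -0.5454).
Then the next iterate is (a, b)₁ = (0.6413, 1.9546).

(0.6413, 1.9546)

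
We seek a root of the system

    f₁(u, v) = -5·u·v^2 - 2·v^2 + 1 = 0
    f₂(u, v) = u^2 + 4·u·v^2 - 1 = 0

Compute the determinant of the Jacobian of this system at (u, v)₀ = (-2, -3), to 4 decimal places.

J = [[-5·v^2, -10·u·v - 4·v], [2·u + 4·v^2, 8·u·v]].
At the point, J = [[-45.0000, -48.0000], [32.0000, 48.0000]].
det J = -624.0000.

-624.0000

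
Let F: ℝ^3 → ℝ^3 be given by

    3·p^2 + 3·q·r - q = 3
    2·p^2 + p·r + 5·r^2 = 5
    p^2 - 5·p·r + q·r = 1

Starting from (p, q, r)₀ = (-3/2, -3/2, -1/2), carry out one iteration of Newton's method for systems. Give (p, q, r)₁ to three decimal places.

At (-3/2, -3/2, -1/2): F = (7.500, 1.500, -1.750).
Jacobian J = [[6·p, 3·r - 1, 3·q], [4·p + r, 0, p + 10·r], [2·p - 5·r, r, -5·p + q]].
At the point, J = [[-9.000, -2.500, -4.500], [-6.500, 0.000, -6.500], [-0.500, -0.500, 6.000]] (det J = -91.000).
Solving J·Δ = −F gives Δ = (-0.296, 3.117, 0.527).
Then the next iterate is (p, q, r)₁ = (-1.796, 1.617, 0.027).

(-1.796, 1.617, 0.027)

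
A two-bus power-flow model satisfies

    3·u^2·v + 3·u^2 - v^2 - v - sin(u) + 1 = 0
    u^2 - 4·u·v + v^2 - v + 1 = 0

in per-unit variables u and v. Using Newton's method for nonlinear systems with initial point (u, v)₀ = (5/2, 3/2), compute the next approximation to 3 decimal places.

At (5/2, 3/2): F = (43.52653, -7.000).
Jacobian J = [[6·u·v + 6·u - cos(u), 3·u^2 - 2·v - 1], [2·u - 4·v, -4·u + 2·v - 1]].
At the point, J = [[38.30114, 14.750], [-1.000, -8.000]] (det J = -291.65915).
Solving J·Δ = −F gives Δ = (-0.840, -0.770).
Then the next iterate is (u, v)₁ = (1.660, 0.730).

(1.660, 0.730)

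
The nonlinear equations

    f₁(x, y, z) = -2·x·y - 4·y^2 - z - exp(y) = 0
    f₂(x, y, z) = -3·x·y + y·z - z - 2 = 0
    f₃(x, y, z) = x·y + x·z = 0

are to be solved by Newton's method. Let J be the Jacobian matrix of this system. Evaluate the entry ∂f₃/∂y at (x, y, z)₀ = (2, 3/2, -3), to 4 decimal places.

2.0000

∂f₃/∂y = x.
At (2, 3/2, -3) this is 2.0000.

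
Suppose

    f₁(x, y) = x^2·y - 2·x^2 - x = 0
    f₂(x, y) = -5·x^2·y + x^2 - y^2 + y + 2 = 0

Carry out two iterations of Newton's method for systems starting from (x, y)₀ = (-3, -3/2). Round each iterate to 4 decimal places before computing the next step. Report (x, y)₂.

(-0.9736, -1.0861)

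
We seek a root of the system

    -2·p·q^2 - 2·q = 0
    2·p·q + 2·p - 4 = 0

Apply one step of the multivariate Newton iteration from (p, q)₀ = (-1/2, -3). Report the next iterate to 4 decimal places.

(-2.7143, 3.8571)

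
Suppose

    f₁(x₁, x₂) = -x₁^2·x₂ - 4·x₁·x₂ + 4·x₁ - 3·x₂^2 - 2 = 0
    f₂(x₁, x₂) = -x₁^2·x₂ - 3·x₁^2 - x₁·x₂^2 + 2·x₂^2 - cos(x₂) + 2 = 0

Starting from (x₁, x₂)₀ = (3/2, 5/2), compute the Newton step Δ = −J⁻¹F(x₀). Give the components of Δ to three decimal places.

(-0.333, -1.328)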